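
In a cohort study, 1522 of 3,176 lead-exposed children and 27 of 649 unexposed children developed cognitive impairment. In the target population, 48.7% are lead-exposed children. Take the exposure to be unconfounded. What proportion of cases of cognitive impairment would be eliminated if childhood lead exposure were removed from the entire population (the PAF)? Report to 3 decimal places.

p₁ = P(outcome | exposed) = 1522/3176 = 0.47922
p₀ = P(outcome | unexposed) = 27/649 = 0.041602
Overall risk P(Y=1) = π·p₁ + (1−π)·p₀ = 0.487×0.47922 + 0.513×0.041602 = 0.25472.
Under exogeneity, PAF = [P(Y=1) − p₀] / P(Y=1).
PAF = (0.25472 − 0.041602) / 0.25472 ≈ 0.8367

PAF ≈ 0.837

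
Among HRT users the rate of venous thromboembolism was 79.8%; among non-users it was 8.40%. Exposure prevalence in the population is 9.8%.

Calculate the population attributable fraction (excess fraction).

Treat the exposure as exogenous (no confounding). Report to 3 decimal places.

p₁ = 0.798, p₀ = 0.084.
Overall risk P(Y=1) = π·p₁ + (1−π)·p₀ = 0.098×0.798 + 0.902×0.084 = 0.15397.
Under exogeneity, PAF = [P(Y=1) − p₀] / P(Y=1).
PAF = (0.15397 − 0.084) / 0.15397 ≈ 0.4544

PAF ≈ 0.454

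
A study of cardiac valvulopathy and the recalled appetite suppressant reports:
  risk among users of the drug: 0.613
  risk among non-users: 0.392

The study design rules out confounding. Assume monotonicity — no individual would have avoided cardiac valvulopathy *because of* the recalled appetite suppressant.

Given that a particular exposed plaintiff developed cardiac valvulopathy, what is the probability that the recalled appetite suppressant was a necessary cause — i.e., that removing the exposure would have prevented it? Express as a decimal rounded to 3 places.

PN ≈ 0.361

Let p₁ = 0.613, p₀ = 0.392.
Under exogeneity and monotonicity, PN = (p₁ − p₀) / p₁.
PN = (0.613 − 0.392) / 0.613 = 0.221 / 0.613 ≈ 0.3605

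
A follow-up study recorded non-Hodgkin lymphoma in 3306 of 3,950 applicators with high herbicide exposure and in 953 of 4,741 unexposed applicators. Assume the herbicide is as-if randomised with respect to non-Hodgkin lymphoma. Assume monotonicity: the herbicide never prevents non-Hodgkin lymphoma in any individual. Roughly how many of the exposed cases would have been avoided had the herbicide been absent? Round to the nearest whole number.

about 2512 cases

p₁ = P(outcome | exposed) = 3306/3950 = 0.83696
p₀ = P(outcome | unexposed) = 953/4741 = 0.20101
PN = (p₁ − p₀)/p₁ = (0.83696 − 0.20101) / 0.83696 ≈ 0.75983.
Attributable cases ≈ PN × (exposed cases) = 0.75983 × 3306 ≈ 2512.00.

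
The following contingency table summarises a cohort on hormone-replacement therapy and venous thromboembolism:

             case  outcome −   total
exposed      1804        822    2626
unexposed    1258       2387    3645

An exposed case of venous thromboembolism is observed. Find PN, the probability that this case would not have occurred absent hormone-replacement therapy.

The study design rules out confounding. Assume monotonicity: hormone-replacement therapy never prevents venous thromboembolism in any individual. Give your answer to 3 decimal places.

p₁ = P(outcome | exposed) = 1804/2626 = 0.68698
p₀ = P(outcome | unexposed) = 1258/3645 = 0.34513
Under exogeneity and monotonicity, PN = (p₁ − p₀)/p₁.
PN = (0.68698 − 0.34513) / 0.68698 ≈ 0.4976

PN ≈ 0.498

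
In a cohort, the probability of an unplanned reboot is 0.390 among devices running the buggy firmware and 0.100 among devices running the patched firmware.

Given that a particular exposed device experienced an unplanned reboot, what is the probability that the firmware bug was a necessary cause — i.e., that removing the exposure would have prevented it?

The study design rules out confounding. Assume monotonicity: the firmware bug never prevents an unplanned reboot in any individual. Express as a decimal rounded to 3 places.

PN ≈ 0.744

Let p₁ = 0.39, p₀ = 0.1.
Under exogeneity and monotonicity, PN = (p₁ − p₀) / p₁.
PN = (0.39 − 0.1) / 0.39 = 0.29 / 0.39 ≈ 0.7436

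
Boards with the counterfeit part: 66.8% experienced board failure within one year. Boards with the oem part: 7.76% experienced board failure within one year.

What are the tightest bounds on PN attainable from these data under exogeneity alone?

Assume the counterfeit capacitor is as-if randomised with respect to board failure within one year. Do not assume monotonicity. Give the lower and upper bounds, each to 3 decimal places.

p₁ = 0.668, p₀ = 0.0776.
Under exogeneity alone the bounds on PN are max{0,(p₁−p₀)/p₁} ≤ PN ≤ min{1,(1−p₀)/p₁}.
  lower = (p₁ − p₀)/p₁ = 0.5904 / 0.668 ≈ 0.8838
  upper = min{1, (1 − p₀)/p₁} = 0.9224 / 0.668 ≈ 1.3808 → capped at 1

0.884 ≤ PN ≤ 1.000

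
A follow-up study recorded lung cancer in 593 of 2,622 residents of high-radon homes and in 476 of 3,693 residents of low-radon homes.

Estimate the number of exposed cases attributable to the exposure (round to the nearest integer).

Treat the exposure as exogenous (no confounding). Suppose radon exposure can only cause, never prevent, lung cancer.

about 255 cases

p₁ = P(outcome | exposed) = 593/2622 = 0.22616
p₀ = P(outcome | unexposed) = 476/3693 = 0.12889
PN = (p₁ − p₀)/p₁ = (0.22616 − 0.12889) / 0.22616 ≈ 0.43009.
Attributable cases ≈ PN × (exposed cases) = 0.43009 × 593 ≈ 255.04.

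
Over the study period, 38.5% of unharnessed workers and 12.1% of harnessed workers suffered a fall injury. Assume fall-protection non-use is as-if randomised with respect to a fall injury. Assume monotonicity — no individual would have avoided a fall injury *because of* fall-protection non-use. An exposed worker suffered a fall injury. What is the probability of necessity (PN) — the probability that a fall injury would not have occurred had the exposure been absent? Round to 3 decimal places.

p₁ = 0.385, p₀ = 0.121.
Under exogeneity and monotonicity, PN = (p₁ − p₀) / p₁.
PN = (0.385 − 0.121) / 0.385 = 0.264 / 0.385 ≈ 0.6857

PN ≈ 0.686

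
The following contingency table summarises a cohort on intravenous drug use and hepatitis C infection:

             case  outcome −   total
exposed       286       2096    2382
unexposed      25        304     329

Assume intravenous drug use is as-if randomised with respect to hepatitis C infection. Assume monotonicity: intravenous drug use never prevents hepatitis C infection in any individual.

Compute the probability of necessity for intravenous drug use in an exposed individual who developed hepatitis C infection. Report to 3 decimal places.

p₁ = P(outcome | exposed) = 286/2382 = 0.12007
p₀ = P(outcome | unexposed) = 25/329 = 0.075988
Under exogeneity and monotonicity, PN = (p₁ − p₀)/p₁.
PN = (0.12007 − 0.075988) / 0.12007 ≈ 0.3671

PN ≈ 0.367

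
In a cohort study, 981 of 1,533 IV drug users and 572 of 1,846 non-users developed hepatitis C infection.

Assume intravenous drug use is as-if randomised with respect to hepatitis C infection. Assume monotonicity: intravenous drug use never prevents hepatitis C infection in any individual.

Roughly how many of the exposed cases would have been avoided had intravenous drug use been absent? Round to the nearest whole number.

about 506 cases

p₁ = P(outcome | exposed) = 981/1533 = 0.63992
p₀ = P(outcome | unexposed) = 572/1846 = 0.30986
PN = (p₁ − p₀)/p₁ = (0.63992 − 0.30986) / 0.63992 ≈ 0.51579.
Attributable cases ≈ PN × (exposed cases) = 0.51579 × 981 ≈ 505.99.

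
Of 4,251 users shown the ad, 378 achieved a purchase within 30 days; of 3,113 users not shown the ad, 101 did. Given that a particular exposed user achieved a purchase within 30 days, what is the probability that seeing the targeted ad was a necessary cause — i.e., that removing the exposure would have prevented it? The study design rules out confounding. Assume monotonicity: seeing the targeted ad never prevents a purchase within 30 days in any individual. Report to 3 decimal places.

p₁ = P(outcome | exposed) = 378/4251 = 0.08892
p₀ = P(outcome | unexposed) = 101/3113 = 0.032445
Under exogeneity and monotonicity, PN = (p₁ − p₀) / p₁.
PN = (0.08892 − 0.032445) / 0.08892 = 0.056476 / 0.08892 ≈ 0.6351

PN ≈ 0.635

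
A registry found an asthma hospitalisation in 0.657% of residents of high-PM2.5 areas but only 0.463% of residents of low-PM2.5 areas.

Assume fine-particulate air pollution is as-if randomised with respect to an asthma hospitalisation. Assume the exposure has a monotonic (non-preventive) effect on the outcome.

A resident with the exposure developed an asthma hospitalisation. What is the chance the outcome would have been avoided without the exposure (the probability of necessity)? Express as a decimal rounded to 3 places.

p₁ = 0.00657, p₀ = 0.00463.
Under exogeneity and monotonicity, PN = (p₁ − p₀) / p₁.
PN = (0.00657 − 0.00463) / 0.00657 = 0.00194 / 0.00657 ≈ 0.2953

PN ≈ 0.295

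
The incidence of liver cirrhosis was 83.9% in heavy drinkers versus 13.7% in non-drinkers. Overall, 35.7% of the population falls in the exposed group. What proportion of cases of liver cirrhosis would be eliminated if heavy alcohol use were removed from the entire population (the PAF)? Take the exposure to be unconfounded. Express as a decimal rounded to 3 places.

PAF ≈ 0.647

p₁ = 0.839, p₀ = 0.137.
Overall risk P(Y=1) = π·p₁ + (1−π)·p₀ = 0.357×0.839 + 0.643×0.137 = 0.38761.
Under exogeneity, PAF = [P(Y=1) − p₀] / P(Y=1).
PAF = (0.38761 − 0.137) / 0.38761 ≈ 0.6466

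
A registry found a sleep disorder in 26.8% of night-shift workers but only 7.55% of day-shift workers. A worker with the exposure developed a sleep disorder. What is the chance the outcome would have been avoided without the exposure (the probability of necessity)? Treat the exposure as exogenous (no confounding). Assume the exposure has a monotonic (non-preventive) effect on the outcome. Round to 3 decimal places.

p₁ = 0.268, p₀ = 0.0755.
Under exogeneity and monotonicity, PN = (p₁ − p₀) / p₁.
PN = (0.268 − 0.0755) / 0.268 = 0.1925 / 0.268 ≈ 0.7183

PN ≈ 0.718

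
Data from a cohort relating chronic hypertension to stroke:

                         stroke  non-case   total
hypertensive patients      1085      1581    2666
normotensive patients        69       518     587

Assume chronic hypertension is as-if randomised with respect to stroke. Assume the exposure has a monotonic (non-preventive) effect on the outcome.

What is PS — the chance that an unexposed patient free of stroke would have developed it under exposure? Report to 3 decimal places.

p₁ = P(outcome | exposed) = 1085/2666 = 0.40698
p₀ = P(outcome | unexposed) = 69/587 = 0.11755
Under exogeneity and monotonicity, PS = (p₁ − p₀)/(1 − p₀).
PS = (0.40698 − 0.11755) / 0.88245 ≈ 0.3280

PS ≈ 0.328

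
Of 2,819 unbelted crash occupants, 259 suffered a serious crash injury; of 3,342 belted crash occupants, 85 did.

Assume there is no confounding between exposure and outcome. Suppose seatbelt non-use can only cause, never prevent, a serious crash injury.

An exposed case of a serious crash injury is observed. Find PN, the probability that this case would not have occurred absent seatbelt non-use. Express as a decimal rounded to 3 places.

p₁ = P(outcome | exposed) = 259/2819 = 0.091877
p₀ = P(outcome | unexposed) = 85/3342 = 0.025434
Under exogeneity and monotonicity, PN = (p₁ − p₀) / p₁.
PN = (0.091877 − 0.025434) / 0.091877 = 0.066443 / 0.091877 ≈ 0.7232

PN ≈ 0.723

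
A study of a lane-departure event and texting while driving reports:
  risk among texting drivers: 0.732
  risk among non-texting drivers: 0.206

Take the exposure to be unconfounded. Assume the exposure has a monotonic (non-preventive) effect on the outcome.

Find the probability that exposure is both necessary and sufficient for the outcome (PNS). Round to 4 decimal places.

Let p₁ = 0.732, p₀ = 0.206.
Under exogeneity and monotonicity, PNS = p₁ − p₀.
PNS = 0.732 − 0.206 = 0.526

PNS ≈ 0.5260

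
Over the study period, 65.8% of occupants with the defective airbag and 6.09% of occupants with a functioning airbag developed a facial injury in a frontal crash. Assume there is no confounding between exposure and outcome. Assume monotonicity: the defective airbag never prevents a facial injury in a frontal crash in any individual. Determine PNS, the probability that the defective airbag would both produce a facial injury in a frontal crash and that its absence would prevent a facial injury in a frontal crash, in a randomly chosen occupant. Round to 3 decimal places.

p₁ = 0.658, p₀ = 0.0609.
Under exogeneity and monotonicity, PNS = p₁ − p₀.
PNS = 0.658 − 0.0609 = 0.5971

PNS ≈ 0.597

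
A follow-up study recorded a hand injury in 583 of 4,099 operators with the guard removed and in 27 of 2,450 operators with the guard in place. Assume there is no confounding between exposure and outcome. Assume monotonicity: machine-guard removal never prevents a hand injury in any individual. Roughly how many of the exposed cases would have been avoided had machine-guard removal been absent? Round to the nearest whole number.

about 538 cases

p₁ = P(outcome | exposed) = 583/4099 = 0.14223
p₀ = P(outcome | unexposed) = 27/2450 = 0.01102
PN = (p₁ − p₀)/p₁ = (0.14223 − 0.01102) / 0.14223 ≈ 0.92252.
Attributable cases ≈ PN × (exposed cases) = 0.92252 × 583 ≈ 537.83.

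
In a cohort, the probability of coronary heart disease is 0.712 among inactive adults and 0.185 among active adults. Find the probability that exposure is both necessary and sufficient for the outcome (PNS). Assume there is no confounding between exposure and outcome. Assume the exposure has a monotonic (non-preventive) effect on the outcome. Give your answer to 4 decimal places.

Let p₁ = 0.712, p₀ = 0.185.
Under exogeneity and monotonicity, PNS = p₁ − p₀.
PNS = 0.712 − 0.185 = 0.527

PNS ≈ 0.5270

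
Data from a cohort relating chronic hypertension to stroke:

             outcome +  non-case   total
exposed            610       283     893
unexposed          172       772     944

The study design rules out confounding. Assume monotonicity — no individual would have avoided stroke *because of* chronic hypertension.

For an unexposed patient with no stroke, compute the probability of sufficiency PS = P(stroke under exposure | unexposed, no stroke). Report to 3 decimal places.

PS ≈ 0.612

p₁ = P(outcome | exposed) = 610/893 = 0.68309
p₀ = P(outcome | unexposed) = 172/944 = 0.1822
Under exogeneity and monotonicity, PS = (p₁ − p₀) / (1 − p₀).
PS = (0.68309 − 0.1822) / (1 − 0.1822) = 0.50089 / 0.8178 ≈ 0.6125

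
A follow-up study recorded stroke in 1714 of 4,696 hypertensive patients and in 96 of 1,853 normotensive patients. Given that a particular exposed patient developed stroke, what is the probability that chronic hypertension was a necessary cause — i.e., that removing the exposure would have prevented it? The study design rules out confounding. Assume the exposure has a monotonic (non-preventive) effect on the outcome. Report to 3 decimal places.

p₁ = P(outcome | exposed) = 1714/4696 = 0.36499
p₀ = P(outcome | unexposed) = 96/1853 = 0.051808
Under exogeneity and monotonicity, PN = (p₁ − p₀) / p₁.
PN = (0.36499 − 0.051808) / 0.36499 = 0.31318 / 0.36499 ≈ 0.8581

PN ≈ 0.858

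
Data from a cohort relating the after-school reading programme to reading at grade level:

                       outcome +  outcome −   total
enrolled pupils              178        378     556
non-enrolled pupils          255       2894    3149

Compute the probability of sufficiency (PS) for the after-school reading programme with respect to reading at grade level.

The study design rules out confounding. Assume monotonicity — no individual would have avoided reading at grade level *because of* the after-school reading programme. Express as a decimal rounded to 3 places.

PS ≈ 0.260

p₁ = P(outcome | exposed) = 178/556 = 0.32014
p₀ = P(outcome | unexposed) = 255/3149 = 0.080978
Under exogeneity and monotonicity, PS = (p₁ − p₀)/(1 − p₀).
PS = (0.32014 − 0.080978) / 0.91902 ≈ 0.2602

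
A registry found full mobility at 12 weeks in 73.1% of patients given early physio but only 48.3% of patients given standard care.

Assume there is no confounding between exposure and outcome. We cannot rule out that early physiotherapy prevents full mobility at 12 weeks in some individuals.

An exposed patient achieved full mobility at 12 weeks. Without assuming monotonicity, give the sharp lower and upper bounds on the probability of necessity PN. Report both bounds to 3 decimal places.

p₁ = 0.731, p₀ = 0.483.
Under exogeneity alone the bounds on PN are max{0,(p₁−p₀)/p₁} ≤ PN ≤ min{1,(1−p₀)/p₁}.
  lower = (p₁ − p₀)/p₁ = 0.248 / 0.731 ≈ 0.3393
  upper = min{1, (1 − p₀)/p₁} = 0.517 / 0.731 ≈ 0.7073

0.339 ≤ PN ≤ 0.707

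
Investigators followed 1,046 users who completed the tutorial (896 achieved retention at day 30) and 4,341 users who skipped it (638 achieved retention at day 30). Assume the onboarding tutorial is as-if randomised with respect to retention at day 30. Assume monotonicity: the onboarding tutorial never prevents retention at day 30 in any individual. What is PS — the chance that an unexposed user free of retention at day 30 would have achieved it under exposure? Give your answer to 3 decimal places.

PS ≈ 0.832

p₁ = P(outcome | exposed) = 896/1046 = 0.8566
p₀ = P(outcome | unexposed) = 638/4341 = 0.14697
Under exogeneity and monotonicity, PS = (p₁ − p₀) / (1 − p₀).
PS = (0.8566 − 0.14697) / (1 − 0.14697) = 0.70963 / 0.85303 ≈ 0.8319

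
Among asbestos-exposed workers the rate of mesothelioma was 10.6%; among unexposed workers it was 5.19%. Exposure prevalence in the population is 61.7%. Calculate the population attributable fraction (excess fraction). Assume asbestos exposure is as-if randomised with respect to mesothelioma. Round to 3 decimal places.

PAF ≈ 0.391

p₁ = 0.106, p₀ = 0.0519.
Overall risk P(Y=1) = π·p₁ + (1−π)·p₀ = 0.617×0.106 + 0.383×0.0519 = 0.08528.
Under exogeneity, PAF = [P(Y=1) − p₀] / P(Y=1).
PAF = (0.08528 − 0.0519) / 0.08528 ≈ 0.3914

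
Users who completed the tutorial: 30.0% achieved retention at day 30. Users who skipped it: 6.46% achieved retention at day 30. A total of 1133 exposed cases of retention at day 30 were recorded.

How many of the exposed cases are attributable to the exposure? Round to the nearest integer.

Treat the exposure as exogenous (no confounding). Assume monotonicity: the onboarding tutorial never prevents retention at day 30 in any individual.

p₁ = 0.3, p₀ = 0.0646.
PN = (p₁ − p₀)/p₁ = (0.3 − 0.0646) / 0.3 ≈ 0.78467.
Attributable cases ≈ PN × (exposed cases) = 0.78467 × 1133 ≈ 889.03.

about 889 cases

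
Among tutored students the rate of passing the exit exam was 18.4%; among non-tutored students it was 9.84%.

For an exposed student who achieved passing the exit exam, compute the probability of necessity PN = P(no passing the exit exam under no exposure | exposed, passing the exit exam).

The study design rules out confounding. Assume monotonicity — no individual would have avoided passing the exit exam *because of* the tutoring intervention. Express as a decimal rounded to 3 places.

PN ≈ 0.465

p₁ = 0.184, p₀ = 0.0984.
Under exogeneity and monotonicity, PN = (p₁ − p₀) / p₁.
PN = (0.184 − 0.0984) / 0.184 = 0.0856 / 0.184 ≈ 0.4652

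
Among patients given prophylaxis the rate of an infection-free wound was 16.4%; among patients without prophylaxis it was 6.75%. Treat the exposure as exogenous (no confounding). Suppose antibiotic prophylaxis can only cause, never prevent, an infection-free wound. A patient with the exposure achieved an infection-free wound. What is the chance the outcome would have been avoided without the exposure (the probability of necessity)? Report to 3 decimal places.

PN ≈ 0.588

p₁ = 0.164, p₀ = 0.0675.
Under exogeneity and monotonicity, PN = (p₁ − p₀) / p₁.
PN = (0.164 − 0.0675) / 0.164 = 0.0965 / 0.164 ≈ 0.5884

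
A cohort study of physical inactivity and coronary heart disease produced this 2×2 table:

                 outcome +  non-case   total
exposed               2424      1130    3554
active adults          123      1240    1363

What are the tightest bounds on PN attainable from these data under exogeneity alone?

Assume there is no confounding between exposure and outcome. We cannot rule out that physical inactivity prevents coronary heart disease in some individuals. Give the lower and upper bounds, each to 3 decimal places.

p₁ = P(outcome | exposed) = 2424/3554 = 0.68205
p₀ = P(outcome | unexposed) = 123/1363 = 0.090242
Under exogeneity alone the bounds on PN are max{0,(p₁−p₀)/p₁} ≤ PN ≤ min{1,(1−p₀)/p₁}.
  lower = (p₁ − p₀)/p₁ = 0.59181 / 0.68205 ≈ 0.8677
  upper = min{1, (1 − p₀)/p₁} = 0.90976 / 0.68205 ≈ 1.3339 → capped at 1

0.868 ≤ PN ≤ 1.000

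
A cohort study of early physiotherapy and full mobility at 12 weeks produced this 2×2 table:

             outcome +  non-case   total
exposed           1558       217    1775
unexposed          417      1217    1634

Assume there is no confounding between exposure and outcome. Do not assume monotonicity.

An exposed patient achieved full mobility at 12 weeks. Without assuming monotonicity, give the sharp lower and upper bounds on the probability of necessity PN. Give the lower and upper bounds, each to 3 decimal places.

0.709 ≤ PN ≤ 0.849

p₁ = P(outcome | exposed) = 1558/1775 = 0.87775
p₀ = P(outcome | unexposed) = 417/1634 = 0.2552
Under exogeneity alone the bounds on PN are max{0,(p₁−p₀)/p₁} ≤ PN ≤ min{1,(1−p₀)/p₁}.
  lower = (p₁ − p₀)/p₁ = 0.62254 / 0.87775 ≈ 0.7093
  upper = min{1, (1 − p₀)/p₁} = 0.7448 / 0.87775 ≈ 0.8485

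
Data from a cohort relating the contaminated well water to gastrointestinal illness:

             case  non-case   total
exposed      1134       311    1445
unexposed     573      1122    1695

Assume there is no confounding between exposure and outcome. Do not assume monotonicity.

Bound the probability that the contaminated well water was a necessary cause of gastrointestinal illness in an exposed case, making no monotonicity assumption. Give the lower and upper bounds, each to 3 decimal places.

p₁ = P(outcome | exposed) = 1134/1445 = 0.78478
p₀ = P(outcome | unexposed) = 573/1695 = 0.33805
Under exogeneity alone the bounds on PN are max{0,(p₁−p₀)/p₁} ≤ PN ≤ min{1,(1−p₀)/p₁}.
  lower = (p₁ − p₀)/p₁ = 0.44672 / 0.78478 ≈ 0.5692
  upper = min{1, (1 − p₀)/p₁} = 0.66195 / 0.78478 ≈ 0.8435

0.569 ≤ PN ≤ 0.843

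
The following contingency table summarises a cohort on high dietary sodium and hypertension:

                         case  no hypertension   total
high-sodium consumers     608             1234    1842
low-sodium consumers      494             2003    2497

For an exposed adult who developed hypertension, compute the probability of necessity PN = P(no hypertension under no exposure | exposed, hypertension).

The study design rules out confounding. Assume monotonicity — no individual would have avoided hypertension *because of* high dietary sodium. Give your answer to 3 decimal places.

p₁ = P(outcome | exposed) = 608/1842 = 0.33008
p₀ = P(outcome | unexposed) = 494/2497 = 0.19784
Under exogeneity and monotonicity, PN = (p₁ − p₀) / p₁.
PN = (0.33008 − 0.19784) / 0.33008 = 0.13224 / 0.33008 ≈ 0.4006

PN ≈ 0.401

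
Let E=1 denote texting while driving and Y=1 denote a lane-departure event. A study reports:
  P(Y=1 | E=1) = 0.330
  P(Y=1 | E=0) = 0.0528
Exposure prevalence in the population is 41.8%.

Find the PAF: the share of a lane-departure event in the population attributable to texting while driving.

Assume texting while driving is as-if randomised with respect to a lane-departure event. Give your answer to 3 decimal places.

PAF ≈ 0.687

Let p₁ = 0.33, p₀ = 0.0528.
Overall risk P(Y=1) = π·p₁ + (1−π)·p₀ = 0.418×0.33 + 0.582×0.0528 = 0.16867.
Under exogeneity, PAF = [P(Y=1) − p₀] / P(Y=1).
PAF = (0.16867 − 0.0528) / 0.16867 ≈ 0.6870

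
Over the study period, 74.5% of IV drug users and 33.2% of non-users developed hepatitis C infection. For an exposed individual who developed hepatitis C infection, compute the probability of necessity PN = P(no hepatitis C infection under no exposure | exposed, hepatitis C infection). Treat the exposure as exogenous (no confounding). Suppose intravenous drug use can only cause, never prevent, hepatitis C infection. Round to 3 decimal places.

PN ≈ 0.554

p₁ = 0.745, p₀ = 0.332.
Under exogeneity and monotonicity, PN = (p₁ − p₀) / p₁.
PN = (0.745 − 0.332) / 0.745 = 0.413 / 0.745 ≈ 0.5544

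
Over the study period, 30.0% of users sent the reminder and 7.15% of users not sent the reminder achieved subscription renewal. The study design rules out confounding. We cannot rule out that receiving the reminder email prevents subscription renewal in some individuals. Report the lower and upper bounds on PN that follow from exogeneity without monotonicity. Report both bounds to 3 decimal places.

p₁ = 0.3, p₀ = 0.0715.
Under exogeneity alone the bounds on PN are max{0,(p₁−p₀)/p₁} ≤ PN ≤ min{1,(1−p₀)/p₁}.
  lower = (p₁ − p₀)/p₁ = 0.2285 / 0.3 ≈ 0.7617
  upper = min{1, (1 − p₀)/p₁} = 0.9285 / 0.3 ≈ 3.0950 → capped at 1

0.762 ≤ PN ≤ 1.000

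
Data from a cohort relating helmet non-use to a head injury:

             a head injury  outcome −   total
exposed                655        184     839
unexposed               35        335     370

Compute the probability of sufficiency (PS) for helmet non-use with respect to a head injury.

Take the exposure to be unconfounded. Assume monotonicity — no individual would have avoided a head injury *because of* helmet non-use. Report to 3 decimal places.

PS ≈ 0.758

p₁ = P(outcome | exposed) = 655/839 = 0.78069
p₀ = P(outcome | unexposed) = 35/370 = 0.094595
Under exogeneity and monotonicity, PS = (p₁ − p₀)/(1 − p₀).
PS = (0.78069 − 0.094595) / 0.90541 ≈ 0.7578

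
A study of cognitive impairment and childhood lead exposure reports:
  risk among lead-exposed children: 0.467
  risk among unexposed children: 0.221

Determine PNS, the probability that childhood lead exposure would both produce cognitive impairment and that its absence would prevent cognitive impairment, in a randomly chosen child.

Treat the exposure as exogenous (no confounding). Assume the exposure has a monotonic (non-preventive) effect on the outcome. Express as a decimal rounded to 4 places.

PNS ≈ 0.2460

Let p₁ = 0.467, p₀ = 0.221.
Under exogeneity and monotonicity, PNS = p₁ − p₀.
PNS = 0.467 − 0.221 = 0.246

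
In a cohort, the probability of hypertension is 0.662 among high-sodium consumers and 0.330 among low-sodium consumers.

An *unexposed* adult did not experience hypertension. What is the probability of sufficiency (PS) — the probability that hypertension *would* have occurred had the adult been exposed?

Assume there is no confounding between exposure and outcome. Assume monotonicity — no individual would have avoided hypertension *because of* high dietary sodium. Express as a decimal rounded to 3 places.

PS ≈ 0.496

Let p₁ = 0.662, p₀ = 0.33.
Under exogeneity and monotonicity, PS = (p₁ − p₀) / (1 − p₀).
PS = (0.662 − 0.33) / (1 − 0.33) = 0.332 / 0.67 ≈ 0.4955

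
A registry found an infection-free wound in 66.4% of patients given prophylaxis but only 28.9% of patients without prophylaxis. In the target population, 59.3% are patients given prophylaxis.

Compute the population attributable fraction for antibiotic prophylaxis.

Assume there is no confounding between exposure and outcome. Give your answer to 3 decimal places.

p₁ = 0.664, p₀ = 0.289.
Overall risk P(Y=1) = π·p₁ + (1−π)·p₀ = 0.593×0.664 + 0.407×0.289 = 0.51138.
Under exogeneity, PAF = [P(Y=1) − p₀] / P(Y=1).
PAF = (0.51138 − 0.289) / 0.51138 ≈ 0.4349

PAF ≈ 0.435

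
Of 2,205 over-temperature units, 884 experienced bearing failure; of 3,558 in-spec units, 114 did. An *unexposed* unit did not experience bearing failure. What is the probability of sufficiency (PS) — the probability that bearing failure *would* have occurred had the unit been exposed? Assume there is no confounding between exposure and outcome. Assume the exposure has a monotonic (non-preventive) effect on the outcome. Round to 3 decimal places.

PS ≈ 0.381

p₁ = P(outcome | exposed) = 884/2205 = 0.40091
p₀ = P(outcome | unexposed) = 114/3558 = 0.03204
Under exogeneity and monotonicity, PS = (p₁ − p₀) / (1 − p₀).
PS = (0.40091 − 0.03204) / (1 − 0.03204) = 0.36887 / 0.96796 ≈ 0.3811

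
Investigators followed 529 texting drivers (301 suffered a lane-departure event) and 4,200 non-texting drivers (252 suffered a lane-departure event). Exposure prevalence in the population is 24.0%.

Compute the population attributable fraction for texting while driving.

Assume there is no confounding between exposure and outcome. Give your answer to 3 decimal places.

p₁ = P(outcome | exposed) = 301/529 = 0.569
p₀ = P(outcome | unexposed) = 252/4200 = 0.06
Overall risk P(Y=1) = π·p₁ + (1−π)·p₀ = 0.24×0.569 + 0.76×0.06 = 0.18216.
Under exogeneity, PAF = [P(Y=1) − p₀] / P(Y=1).
PAF = (0.18216 − 0.06) / 0.18216 ≈ 0.6706

PAF ≈ 0.671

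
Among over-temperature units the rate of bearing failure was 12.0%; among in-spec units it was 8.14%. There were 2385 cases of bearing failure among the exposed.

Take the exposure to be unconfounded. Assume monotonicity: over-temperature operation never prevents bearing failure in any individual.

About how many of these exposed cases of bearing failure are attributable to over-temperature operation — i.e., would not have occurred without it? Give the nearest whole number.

about 767 cases

p₁ = 0.12, p₀ = 0.0814.
PN = (p₁ − p₀)/p₁ = (0.12 − 0.0814) / 0.12 ≈ 0.32167.
Attributable cases ≈ PN × (exposed cases) = 0.32167 × 2385 ≈ 767.17.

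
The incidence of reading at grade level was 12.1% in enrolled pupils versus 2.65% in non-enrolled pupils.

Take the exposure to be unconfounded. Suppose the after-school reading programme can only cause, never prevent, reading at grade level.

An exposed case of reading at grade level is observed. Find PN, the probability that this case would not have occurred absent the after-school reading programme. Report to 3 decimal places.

p₁ = 0.121, p₀ = 0.0265.
Under exogeneity and monotonicity, PN = (p₁ − p₀) / p₁.
PN = (0.121 − 0.0265) / 0.121 = 0.0945 / 0.121 ≈ 0.7810

PN ≈ 0.781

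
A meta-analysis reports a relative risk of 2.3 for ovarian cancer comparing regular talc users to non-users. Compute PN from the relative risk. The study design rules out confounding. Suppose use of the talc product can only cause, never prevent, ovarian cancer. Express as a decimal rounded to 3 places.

PN ≈ 0.565

Under exogeneity and monotonicity, PN = (RR − 1) / RR = 1 − 1/RR.
PN = (2.3 − 1) / 2.3 = 1.3 / 2.3 ≈ 0.5652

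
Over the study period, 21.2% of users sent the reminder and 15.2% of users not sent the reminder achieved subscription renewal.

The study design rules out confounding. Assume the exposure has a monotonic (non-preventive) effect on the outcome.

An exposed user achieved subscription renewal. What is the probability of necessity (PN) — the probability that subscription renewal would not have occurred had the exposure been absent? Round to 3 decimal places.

p₁ = 0.212, p₀ = 0.152.
Under exogeneity and monotonicity, PN = (p₁ − p₀) / p₁.
PN = (0.212 − 0.152) / 0.212 = 0.06 / 0.212 ≈ 0.2830

PN ≈ 0.283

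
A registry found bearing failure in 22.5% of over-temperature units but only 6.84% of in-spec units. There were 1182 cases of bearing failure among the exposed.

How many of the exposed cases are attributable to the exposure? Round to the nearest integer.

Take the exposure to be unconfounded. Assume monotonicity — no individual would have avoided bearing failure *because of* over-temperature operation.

p₁ = 0.225, p₀ = 0.0684.
PN = (p₁ − p₀)/p₁ = (0.225 − 0.0684) / 0.225 ≈ 0.69600.
Attributable cases ≈ PN × (exposed cases) = 0.69600 × 1182 ≈ 822.67.

about 823 cases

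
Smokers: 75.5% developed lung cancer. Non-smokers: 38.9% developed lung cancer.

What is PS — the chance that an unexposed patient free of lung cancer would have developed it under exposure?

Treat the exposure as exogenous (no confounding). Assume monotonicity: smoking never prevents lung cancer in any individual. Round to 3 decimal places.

p₁ = 0.755, p₀ = 0.389.
Under exogeneity and monotonicity, PS = (p₁ − p₀) / (1 − p₀).
PS = (0.755 − 0.389) / (1 − 0.389) = 0.366 / 0.611 ≈ 0.5990

PS ≈ 0.599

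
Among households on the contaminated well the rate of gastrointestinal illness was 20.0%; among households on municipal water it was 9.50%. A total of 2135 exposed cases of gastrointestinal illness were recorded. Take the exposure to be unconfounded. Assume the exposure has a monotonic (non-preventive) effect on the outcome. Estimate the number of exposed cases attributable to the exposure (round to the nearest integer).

about 1121 cases

p₁ = 0.2, p₀ = 0.095.
PN = (p₁ − p₀)/p₁ = (0.2 − 0.095) / 0.2 ≈ 0.52500.
Attributable cases ≈ PN × (exposed cases) = 0.52500 × 2135 ≈ 1120.88.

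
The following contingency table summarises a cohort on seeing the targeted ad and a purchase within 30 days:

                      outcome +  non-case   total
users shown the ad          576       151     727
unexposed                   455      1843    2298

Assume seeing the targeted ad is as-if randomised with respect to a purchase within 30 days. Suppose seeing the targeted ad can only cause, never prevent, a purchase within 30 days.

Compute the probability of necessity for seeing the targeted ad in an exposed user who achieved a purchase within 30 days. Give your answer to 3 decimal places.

PN ≈ 0.750

p₁ = P(outcome | exposed) = 576/727 = 0.7923
p₀ = P(outcome | unexposed) = 455/2298 = 0.198
Under exogeneity and monotonicity, PN = (p₁ − p₀)/p₁.
PN = (0.7923 − 0.198) / 0.7923 ≈ 0.7501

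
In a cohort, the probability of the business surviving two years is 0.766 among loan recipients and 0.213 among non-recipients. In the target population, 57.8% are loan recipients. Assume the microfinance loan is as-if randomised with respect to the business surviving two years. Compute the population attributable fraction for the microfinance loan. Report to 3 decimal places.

PAF ≈ 0.600

Let p₁ = 0.766, p₀ = 0.213.
Overall risk P(Y=1) = π·p₁ + (1−π)·p₀ = 0.578×0.766 + 0.422×0.213 = 0.53263.
Under exogeneity, PAF = [P(Y=1) − p₀] / P(Y=1).
PAF = (0.53263 − 0.213) / 0.53263 ≈ 0.6001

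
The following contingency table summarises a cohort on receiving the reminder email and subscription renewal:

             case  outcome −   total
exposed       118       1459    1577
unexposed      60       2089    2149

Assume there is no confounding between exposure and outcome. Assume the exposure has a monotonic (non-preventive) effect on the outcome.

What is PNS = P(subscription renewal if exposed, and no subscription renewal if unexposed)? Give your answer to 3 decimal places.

PNS ≈ 0.047

p₁ = P(outcome | exposed) = 118/1577 = 0.074826
p₀ = P(outcome | unexposed) = 60/2149 = 0.02792
Under exogeneity and monotonicity, PNS = p₁ − p₀.
PNS = 0.074826 − 0.02792 = 0.046906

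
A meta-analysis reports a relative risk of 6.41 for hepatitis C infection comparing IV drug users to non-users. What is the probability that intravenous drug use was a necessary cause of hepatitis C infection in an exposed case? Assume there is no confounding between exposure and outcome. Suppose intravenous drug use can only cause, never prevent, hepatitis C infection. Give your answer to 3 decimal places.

PN ≈ 0.844

Under exogeneity and monotonicity, PN = (RR − 1) / RR = 1 − 1/RR.
PN = (6.41 − 1) / 6.41 = 5.41 / 6.41 ≈ 0.8440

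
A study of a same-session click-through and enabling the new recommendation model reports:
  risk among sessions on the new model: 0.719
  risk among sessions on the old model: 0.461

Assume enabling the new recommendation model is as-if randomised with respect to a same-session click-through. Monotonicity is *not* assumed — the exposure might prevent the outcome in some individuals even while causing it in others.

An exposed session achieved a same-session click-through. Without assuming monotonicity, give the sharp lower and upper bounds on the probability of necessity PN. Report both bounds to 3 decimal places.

Let p₁ = 0.719, p₀ = 0.461.
Under exogeneity alone the bounds on PN are max{0,(p₁−p₀)/p₁} ≤ PN ≤ min{1,(1−p₀)/p₁}.
  lower = (p₁ − p₀)/p₁ = 0.258 / 0.719 ≈ 0.3588
  upper = min{1, (1 − p₀)/p₁} = 0.539 / 0.719 ≈ 0.7497

0.359 ≤ PN ≤ 0.750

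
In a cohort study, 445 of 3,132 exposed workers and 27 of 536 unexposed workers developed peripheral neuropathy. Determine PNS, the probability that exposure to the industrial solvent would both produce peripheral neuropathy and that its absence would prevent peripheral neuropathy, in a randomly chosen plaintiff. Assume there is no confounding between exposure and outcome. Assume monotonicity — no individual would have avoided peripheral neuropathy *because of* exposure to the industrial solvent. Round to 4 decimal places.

PNS ≈ 0.0917

p₁ = P(outcome | exposed) = 445/3132 = 0.14208
p₀ = P(outcome | unexposed) = 27/536 = 0.050373
Under exogeneity and monotonicity, PNS = p₁ − p₀.
PNS = 0.14208 − 0.050373 = 0.091709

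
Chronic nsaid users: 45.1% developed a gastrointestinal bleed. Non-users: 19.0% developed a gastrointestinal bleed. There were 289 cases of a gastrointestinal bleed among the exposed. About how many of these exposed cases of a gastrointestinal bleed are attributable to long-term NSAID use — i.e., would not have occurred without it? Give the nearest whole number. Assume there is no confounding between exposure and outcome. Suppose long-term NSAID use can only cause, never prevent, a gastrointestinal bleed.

p₁ = 0.451, p₀ = 0.19.
PN = (p₁ − p₀)/p₁ = (0.451 − 0.19) / 0.451 ≈ 0.57871.
Attributable cases ≈ PN × (exposed cases) = 0.57871 × 289 ≈ 167.25.

about 167 cases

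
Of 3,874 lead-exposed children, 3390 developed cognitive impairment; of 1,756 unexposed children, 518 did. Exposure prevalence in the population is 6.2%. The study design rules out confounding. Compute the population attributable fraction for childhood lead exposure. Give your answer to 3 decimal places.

p₁ = P(outcome | exposed) = 3390/3874 = 0.87506
p₀ = P(outcome | unexposed) = 518/1756 = 0.29499
Overall risk P(Y=1) = π·p₁ + (1−π)·p₀ = 0.062×0.87506 + 0.938×0.29499 = 0.33095.
Under exogeneity, PAF = [P(Y=1) − p₀] / P(Y=1).
PAF = (0.33095 − 0.29499) / 0.33095 ≈ 0.1087

PAF ≈ 0.109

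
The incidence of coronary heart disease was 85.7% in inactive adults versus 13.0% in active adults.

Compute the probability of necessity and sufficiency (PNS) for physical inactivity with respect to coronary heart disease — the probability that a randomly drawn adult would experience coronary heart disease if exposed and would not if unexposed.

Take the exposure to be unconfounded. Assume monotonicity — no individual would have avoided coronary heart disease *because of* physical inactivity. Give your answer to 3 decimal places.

p₁ = 0.857, p₀ = 0.13.
Under exogeneity and monotonicity, PNS = p₁ − p₀.
PNS = 0.857 − 0.13 = 0.727

PNS ≈ 0.727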